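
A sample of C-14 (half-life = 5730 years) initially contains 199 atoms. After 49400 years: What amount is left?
N = N₀(1/2)^(t/t½) = 0.5053 atoms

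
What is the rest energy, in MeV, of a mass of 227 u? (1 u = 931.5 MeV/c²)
E = mc² = 2.115e5 MeV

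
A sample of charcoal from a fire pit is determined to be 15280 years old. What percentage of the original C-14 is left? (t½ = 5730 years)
N/N₀ = (1/2)^(t/t½) = 0.1575 = 15.7%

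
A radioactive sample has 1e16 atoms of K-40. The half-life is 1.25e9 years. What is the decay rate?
A = λN = 5.545e6 decays/year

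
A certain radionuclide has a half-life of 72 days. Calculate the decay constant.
λ = ln(2)/t½ = 0.009627 day⁻¹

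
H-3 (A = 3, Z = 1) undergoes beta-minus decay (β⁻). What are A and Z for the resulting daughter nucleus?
Daughter: A = 3, Z = 2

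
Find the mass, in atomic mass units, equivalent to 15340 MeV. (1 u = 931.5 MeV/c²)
m = E/c² = 16.47 u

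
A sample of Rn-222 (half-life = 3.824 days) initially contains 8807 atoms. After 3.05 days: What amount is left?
N = N₀(1/2)^(t/t½) = 5067 atoms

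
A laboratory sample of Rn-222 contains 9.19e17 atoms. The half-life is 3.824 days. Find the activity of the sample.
A = λN = 1.666e17 decays/day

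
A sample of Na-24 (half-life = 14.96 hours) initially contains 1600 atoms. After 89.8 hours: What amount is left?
N = N₀(1/2)^(t/t½) = 24.95 atoms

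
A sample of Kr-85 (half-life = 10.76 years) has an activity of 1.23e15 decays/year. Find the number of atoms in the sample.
N = A/λ = 1.909e16 atoms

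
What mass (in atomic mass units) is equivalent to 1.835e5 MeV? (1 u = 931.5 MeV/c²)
m = E/c² = 197 u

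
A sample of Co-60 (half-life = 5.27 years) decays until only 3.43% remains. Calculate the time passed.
t = t½ × log₂(N₀/N) = 25.64 years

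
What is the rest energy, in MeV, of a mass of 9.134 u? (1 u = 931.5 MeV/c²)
E = mc² = 8508 MeV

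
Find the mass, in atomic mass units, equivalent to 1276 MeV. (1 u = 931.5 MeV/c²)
m = E/c² = 1.37 u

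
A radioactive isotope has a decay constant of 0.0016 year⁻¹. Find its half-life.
t½ = ln(2)/λ = 433.2 years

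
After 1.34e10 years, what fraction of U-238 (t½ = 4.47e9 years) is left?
N/N₀ = (1/2)^(t/t½) = 0.1252 = 12.5%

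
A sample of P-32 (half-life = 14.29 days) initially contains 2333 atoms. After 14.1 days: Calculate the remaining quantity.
N = N₀(1/2)^(t/t½) = 1177 atoms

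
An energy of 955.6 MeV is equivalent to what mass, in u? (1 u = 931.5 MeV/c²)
m = E/c² = 1.026 u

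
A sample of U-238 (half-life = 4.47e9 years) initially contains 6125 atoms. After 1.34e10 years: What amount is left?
N = N₀(1/2)^(t/t½) = 766.8 atoms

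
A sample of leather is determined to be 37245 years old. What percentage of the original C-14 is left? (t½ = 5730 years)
N/N₀ = (1/2)^(t/t½) = 0.01105 = 1.1%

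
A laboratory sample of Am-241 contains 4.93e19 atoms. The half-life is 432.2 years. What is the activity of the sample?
A = λN = 7.907e16 decays/year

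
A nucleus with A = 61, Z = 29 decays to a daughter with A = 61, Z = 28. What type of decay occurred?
ΔA = 0, ΔZ = -1 ⇒ beta-plus decay (β⁺) or electron capture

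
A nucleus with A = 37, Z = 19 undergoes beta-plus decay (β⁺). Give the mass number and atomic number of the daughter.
Daughter: A = 37, Z = 18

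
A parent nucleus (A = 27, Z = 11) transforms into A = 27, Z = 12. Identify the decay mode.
ΔA = 0, ΔZ = +1 ⇒ beta-minus decay (β⁻)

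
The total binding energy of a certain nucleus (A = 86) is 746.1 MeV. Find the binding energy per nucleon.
B.E./A = 746.1/86 = 8.676 MeV/nucleon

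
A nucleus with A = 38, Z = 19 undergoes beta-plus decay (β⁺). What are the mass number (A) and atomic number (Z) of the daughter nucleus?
Daughter: A = 38, Z = 18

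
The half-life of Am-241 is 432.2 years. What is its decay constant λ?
λ = ln(2)/t½ = 0.001604 year⁻¹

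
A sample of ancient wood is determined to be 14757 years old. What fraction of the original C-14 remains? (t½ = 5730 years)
N/N₀ = (1/2)^(t/t½) = 0.1678 = 16.8%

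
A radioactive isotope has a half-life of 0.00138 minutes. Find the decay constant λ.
λ = ln(2)/t½ = 502.3 minute⁻¹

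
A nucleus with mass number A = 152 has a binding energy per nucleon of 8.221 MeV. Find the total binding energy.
B.E. = 8.221 × 152 = 1250 MeV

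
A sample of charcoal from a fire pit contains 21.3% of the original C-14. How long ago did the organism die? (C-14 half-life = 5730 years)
Age = t½ × log₂(1/ratio) = 12780 years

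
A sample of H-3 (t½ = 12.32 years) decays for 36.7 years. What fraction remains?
N/N₀ = (1/2)^(t/t½) = 0.1268 = 12.7%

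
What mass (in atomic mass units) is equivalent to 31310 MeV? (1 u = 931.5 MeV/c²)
m = E/c² = 33.61 u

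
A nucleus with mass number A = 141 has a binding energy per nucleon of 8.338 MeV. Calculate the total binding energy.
B.E. = 8.338 × 141 = 1176 MeV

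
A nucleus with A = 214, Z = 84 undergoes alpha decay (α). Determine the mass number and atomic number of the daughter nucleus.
Daughter: A = 210, Z = 82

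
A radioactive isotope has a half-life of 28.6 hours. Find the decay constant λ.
λ = ln(2)/t½ = 0.02424 hour⁻¹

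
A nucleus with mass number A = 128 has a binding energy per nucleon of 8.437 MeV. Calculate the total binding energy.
B.E. = 8.437 × 128 = 1080 MeV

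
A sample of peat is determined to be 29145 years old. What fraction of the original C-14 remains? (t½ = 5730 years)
N/N₀ = (1/2)^(t/t½) = 0.02943 = 2.94%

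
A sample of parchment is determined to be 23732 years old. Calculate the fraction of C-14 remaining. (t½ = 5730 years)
N/N₀ = (1/2)^(t/t½) = 0.05665 = 5.67%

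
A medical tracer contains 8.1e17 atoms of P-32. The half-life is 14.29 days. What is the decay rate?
A = λN = 3.929e16 decays/day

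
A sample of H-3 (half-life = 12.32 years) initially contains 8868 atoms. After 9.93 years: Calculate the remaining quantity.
N = N₀(1/2)^(t/t½) = 5072 atoms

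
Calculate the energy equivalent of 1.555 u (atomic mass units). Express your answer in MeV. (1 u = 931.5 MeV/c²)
E = mc² = 1448 MeV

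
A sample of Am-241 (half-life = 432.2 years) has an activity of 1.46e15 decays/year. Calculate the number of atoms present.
N = A/λ = 9.104e17 atoms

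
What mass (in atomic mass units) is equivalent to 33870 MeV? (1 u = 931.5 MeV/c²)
m = E/c² = 36.36 u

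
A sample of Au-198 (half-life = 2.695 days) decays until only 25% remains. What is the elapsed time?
t = t½ × log₂(N₀/N) = 5.39 days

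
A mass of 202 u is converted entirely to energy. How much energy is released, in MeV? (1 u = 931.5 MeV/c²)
E = mc² = 1.882e5 MeV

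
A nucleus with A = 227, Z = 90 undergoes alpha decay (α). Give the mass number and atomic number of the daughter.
Daughter: A = 223, Z = 88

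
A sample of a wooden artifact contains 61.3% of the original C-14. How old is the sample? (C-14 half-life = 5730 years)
Age = t½ × log₂(1/ratio) = 4046 years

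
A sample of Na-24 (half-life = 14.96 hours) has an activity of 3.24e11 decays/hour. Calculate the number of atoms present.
N = A/λ = 6.993e12 atoms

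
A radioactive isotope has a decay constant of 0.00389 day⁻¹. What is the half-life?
t½ = ln(2)/λ = 178.2 days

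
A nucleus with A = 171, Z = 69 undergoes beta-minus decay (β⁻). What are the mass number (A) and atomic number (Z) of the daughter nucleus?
Daughter: A = 171, Z = 70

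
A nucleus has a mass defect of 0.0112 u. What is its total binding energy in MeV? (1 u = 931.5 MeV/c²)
B.E. = Δm × 931.5 = 10.43 MeV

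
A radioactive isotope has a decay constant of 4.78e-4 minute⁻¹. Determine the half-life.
t½ = ln(2)/λ = 1450 minutes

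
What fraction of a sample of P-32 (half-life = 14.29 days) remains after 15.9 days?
N/N₀ = (1/2)^(t/t½) = 0.4624 = 46.2%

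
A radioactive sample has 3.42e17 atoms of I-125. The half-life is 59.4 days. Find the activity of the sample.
A = λN = 3.991e15 decays/day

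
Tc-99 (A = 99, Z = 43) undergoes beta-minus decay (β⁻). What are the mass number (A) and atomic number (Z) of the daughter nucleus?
Daughter: A = 99, Z = 44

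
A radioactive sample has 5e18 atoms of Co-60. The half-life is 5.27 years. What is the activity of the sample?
A = λN = 6.576e17 decays/year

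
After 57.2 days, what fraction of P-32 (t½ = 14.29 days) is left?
N/N₀ = (1/2)^(t/t½) = 0.06238 = 6.24%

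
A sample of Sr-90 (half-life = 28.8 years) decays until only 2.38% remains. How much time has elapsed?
t = t½ × log₂(N₀/N) = 155.3 years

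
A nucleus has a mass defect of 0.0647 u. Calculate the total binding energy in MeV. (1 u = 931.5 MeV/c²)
B.E. = Δm × 931.5 = 60.27 MeV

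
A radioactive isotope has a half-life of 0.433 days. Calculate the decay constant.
λ = ln(2)/t½ = 1.601 day⁻¹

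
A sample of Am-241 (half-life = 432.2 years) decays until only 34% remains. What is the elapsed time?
t = t½ × log₂(N₀/N) = 672.7 years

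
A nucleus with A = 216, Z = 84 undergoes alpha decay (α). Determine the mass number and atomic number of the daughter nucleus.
Daughter: A = 212, Z = 82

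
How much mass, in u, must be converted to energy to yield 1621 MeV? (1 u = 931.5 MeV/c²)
m = E/c² = 1.74 u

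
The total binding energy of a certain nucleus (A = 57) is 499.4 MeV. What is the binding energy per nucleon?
B.E./A = 499.4/57 = 8.761 MeV/nucleon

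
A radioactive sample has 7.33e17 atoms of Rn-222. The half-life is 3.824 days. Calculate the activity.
A = λN = 1.329e17 decays/day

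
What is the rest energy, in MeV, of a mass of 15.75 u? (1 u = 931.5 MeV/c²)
E = mc² = 14670 MeV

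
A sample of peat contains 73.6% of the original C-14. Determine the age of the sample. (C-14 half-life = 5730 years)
Age = t½ × log₂(1/ratio) = 2534 years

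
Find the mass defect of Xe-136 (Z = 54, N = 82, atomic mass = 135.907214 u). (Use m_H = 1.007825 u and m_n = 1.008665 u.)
Δm = Z·m_H + N·m_n − M = 1.226 u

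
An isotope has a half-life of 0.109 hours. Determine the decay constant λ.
λ = ln(2)/t½ = 6.359 hour⁻¹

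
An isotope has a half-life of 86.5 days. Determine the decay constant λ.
λ = ln(2)/t½ = 0.008013 day⁻¹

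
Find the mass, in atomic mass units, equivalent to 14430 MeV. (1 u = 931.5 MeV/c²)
m = E/c² = 15.49 u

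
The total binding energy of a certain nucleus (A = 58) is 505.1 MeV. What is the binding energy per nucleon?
B.E./A = 505.1/58 = 8.709 MeV/nucleon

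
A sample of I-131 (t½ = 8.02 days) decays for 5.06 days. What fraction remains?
N/N₀ = (1/2)^(t/t½) = 0.6458 = 64.6%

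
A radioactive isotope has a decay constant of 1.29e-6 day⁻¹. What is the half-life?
t½ = ln(2)/λ = 5.373e5 days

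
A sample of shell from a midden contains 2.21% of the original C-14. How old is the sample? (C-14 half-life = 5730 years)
Age = t½ × log₂(1/ratio) = 31510 years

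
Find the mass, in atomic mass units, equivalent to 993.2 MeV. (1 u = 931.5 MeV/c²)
m = E/c² = 1.066 u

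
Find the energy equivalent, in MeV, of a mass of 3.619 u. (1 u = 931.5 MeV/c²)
E = mc² = 3371 MeV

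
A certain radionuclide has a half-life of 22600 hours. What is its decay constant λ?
λ = ln(2)/t½ = 3.067e-5 hour⁻¹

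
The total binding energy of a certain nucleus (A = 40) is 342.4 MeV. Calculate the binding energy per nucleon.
B.E./A = 342.4/40 = 8.56 MeV/nucleon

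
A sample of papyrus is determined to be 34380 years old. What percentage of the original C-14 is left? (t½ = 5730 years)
N/N₀ = (1/2)^(t/t½) = 0.01562 = 1.56%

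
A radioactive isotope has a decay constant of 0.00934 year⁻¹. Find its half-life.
t½ = ln(2)/λ = 74.21 years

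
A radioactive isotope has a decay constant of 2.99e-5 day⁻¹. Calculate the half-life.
t½ = ln(2)/λ = 23180 days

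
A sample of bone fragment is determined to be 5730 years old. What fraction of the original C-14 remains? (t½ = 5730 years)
N/N₀ = (1/2)^(t/t½) = 0.5 = 50%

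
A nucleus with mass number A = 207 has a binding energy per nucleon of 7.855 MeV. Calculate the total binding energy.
B.E. = 7.855 × 207 = 1626 MeV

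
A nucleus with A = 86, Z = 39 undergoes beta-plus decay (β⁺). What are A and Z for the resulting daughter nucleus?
Daughter: A = 86, Z = 38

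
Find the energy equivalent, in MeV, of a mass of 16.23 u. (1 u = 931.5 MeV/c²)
E = mc² = 15120 MeV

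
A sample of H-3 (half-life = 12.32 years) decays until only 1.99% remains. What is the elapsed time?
t = t½ × log₂(N₀/N) = 69.62 years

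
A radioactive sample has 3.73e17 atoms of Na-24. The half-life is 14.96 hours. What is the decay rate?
A = λN = 1.728e16 decays/hour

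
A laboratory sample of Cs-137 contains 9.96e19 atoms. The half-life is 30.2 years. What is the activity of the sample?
A = λN = 2.286e18 decays/year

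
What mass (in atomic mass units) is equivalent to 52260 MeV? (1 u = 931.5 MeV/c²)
m = E/c² = 56.1 u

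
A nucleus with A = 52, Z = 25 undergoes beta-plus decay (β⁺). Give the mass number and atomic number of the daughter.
Daughter: A = 52, Z = 24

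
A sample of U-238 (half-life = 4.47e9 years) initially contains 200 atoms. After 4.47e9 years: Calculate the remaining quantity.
N = N₀(1/2)^(t/t½) = 100 atoms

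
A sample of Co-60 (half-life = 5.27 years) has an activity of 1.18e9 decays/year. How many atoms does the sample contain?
N = A/λ = 8.972e9 atoms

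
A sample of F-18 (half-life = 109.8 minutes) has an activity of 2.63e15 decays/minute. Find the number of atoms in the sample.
N = A/λ = 4.166e17 atoms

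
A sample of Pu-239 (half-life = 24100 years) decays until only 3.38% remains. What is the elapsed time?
t = t½ × log₂(N₀/N) = 1.178e5 years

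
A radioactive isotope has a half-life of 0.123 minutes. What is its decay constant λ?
λ = ln(2)/t½ = 5.635 minute⁻¹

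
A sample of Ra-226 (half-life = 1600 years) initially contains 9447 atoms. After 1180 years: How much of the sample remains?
N = N₀(1/2)^(t/t½) = 5666 atoms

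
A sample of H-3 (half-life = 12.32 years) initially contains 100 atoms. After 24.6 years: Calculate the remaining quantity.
N = N₀(1/2)^(t/t½) = 25.06 atoms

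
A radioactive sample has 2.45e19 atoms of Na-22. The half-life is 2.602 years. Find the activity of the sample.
A = λN = 6.527e18 decays/year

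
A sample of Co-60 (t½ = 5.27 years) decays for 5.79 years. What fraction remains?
N/N₀ = (1/2)^(t/t½) = 0.4669 = 46.7%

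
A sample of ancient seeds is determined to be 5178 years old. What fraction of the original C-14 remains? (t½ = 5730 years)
N/N₀ = (1/2)^(t/t½) = 0.5345 = 53.5%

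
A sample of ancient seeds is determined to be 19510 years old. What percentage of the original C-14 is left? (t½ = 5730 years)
N/N₀ = (1/2)^(t/t½) = 0.09441 = 9.44%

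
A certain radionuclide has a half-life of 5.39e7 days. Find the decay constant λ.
λ = ln(2)/t½ = 1.286e-8 day⁻¹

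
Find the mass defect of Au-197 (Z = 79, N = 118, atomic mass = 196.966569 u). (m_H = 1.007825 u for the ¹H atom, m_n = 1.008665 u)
Δm = Z·m_H + N·m_n − M = 1.674 u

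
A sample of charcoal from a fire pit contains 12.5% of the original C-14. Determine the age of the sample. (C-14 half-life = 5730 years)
Age = t½ × log₂(1/ratio) = 17190 years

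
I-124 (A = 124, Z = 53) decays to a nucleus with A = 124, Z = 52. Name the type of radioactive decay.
ΔA = 0, ΔZ = -1 ⇒ beta-plus decay (β⁺) or electron capture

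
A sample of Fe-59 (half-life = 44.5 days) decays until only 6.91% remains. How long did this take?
t = t½ × log₂(N₀/N) = 171.6 days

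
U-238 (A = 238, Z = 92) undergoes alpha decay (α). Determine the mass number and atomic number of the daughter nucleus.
Daughter: A = 234, Z = 90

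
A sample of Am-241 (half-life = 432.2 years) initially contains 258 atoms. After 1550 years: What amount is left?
N = N₀(1/2)^(t/t½) = 21.48 atoms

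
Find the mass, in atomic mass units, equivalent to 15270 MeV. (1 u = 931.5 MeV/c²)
m = E/c² = 16.39 u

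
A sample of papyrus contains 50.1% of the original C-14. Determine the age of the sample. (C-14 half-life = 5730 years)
Age = t½ × log₂(1/ratio) = 5713 years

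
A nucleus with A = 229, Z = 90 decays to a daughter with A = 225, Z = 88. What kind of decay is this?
ΔA = -4, ΔZ = -2 ⇒ alpha decay (α)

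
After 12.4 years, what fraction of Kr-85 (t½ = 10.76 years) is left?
N/N₀ = (1/2)^(t/t½) = 0.4499 = 45%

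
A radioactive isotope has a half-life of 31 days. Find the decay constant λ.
λ = ln(2)/t½ = 0.02236 day⁻¹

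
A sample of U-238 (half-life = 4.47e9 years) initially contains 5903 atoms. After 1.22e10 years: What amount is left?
N = N₀(1/2)^(t/t½) = 890.2 atoms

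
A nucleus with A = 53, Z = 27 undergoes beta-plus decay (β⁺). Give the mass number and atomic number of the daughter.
Daughter: A = 53, Z = 26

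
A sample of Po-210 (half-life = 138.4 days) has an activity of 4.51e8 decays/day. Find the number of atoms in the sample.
N = A/λ = 9.005e10 atoms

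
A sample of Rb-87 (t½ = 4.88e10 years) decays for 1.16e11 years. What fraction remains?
N/N₀ = (1/2)^(t/t½) = 0.1925 = 19.3%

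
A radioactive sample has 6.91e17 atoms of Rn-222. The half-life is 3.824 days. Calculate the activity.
A = λN = 1.253e17 decays/day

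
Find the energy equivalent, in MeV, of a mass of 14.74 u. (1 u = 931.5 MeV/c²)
E = mc² = 13730 MeV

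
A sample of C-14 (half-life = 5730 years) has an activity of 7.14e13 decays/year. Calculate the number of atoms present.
N = A/λ = 5.902e17 atoms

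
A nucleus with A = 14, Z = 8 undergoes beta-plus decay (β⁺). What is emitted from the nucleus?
β⁺: positron (e⁺) + neutrino (νₑ)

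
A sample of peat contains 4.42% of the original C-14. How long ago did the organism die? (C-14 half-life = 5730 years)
Age = t½ × log₂(1/ratio) = 25780 years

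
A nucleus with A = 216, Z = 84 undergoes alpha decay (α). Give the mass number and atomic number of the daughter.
Daughter: A = 212, Z = 82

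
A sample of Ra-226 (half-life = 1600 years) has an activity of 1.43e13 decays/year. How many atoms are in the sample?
N = A/λ = 3.301e16 atoms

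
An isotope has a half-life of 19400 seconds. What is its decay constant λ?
λ = ln(2)/t½ = 3.573e-5 second⁻¹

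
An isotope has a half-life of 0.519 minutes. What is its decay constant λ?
λ = ln(2)/t½ = 1.336 minute⁻¹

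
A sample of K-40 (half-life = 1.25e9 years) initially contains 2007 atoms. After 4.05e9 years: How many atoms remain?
N = N₀(1/2)^(t/t½) = 212.4 atoms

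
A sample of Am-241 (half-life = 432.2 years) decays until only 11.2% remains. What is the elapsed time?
t = t½ × log₂(N₀/N) = 1365 years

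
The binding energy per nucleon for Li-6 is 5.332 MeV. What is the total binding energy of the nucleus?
B.E. = 5.332 × 6 = 31.99 MeV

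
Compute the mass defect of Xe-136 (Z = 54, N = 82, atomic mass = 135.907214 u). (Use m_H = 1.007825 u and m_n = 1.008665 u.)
Δm = Z·m_H + N·m_n − M = 1.226 u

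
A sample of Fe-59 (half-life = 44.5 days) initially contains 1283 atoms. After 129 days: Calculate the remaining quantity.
N = N₀(1/2)^(t/t½) = 172 atoms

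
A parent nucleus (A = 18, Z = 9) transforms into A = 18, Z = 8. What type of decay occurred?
ΔA = 0, ΔZ = -1 ⇒ beta-plus decay (β⁺) or electron capture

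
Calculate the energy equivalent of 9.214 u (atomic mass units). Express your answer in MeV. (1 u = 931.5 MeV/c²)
E = mc² = 8583 MeV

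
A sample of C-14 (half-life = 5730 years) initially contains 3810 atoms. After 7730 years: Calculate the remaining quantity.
N = N₀(1/2)^(t/t½) = 1496 atoms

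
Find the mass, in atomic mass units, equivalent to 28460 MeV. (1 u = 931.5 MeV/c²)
m = E/c² = 30.55 u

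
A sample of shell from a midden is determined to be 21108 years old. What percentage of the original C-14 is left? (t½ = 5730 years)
N/N₀ = (1/2)^(t/t½) = 0.07782 = 7.78%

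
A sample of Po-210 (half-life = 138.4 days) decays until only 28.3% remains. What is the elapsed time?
t = t½ × log₂(N₀/N) = 252 days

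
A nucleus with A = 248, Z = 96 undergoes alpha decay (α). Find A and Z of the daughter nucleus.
Daughter: A = 244, Z = 94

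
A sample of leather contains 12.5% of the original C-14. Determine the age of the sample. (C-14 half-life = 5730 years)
Age = t½ × log₂(1/ratio) = 17190 years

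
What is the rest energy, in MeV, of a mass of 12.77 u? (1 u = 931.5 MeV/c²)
E = mc² = 11900 MeV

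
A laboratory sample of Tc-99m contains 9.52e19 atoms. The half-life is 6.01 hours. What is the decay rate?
A = λN = 1.098e19 decays/hour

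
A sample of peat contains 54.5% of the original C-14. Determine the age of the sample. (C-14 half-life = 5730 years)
Age = t½ × log₂(1/ratio) = 5018 years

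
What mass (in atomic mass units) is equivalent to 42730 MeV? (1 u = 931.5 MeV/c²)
m = E/c² = 45.87 u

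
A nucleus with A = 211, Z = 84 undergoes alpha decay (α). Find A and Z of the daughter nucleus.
Daughter: A = 207, Z = 82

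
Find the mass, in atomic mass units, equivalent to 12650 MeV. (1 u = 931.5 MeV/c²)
m = E/c² = 13.58 u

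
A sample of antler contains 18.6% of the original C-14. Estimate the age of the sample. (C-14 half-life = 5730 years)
Age = t½ × log₂(1/ratio) = 13900 years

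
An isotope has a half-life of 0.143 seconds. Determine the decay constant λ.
λ = ln(2)/t½ = 4.847 second⁻¹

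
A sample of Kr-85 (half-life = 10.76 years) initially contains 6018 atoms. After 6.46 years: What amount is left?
N = N₀(1/2)^(t/t½) = 3969 atoms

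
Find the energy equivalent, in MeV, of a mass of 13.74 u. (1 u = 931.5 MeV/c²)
E = mc² = 12800 MeV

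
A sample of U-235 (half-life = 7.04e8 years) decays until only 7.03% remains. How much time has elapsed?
t = t½ × log₂(N₀/N) = 2.697e9 years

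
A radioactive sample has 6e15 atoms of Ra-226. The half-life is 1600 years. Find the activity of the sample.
A = λN = 2.599e12 decays/year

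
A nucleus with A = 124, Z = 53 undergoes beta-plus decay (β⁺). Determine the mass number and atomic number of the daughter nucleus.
Daughter: A = 124, Z = 52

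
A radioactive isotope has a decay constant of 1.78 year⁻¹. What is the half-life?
t½ = ln(2)/λ = 0.3894 years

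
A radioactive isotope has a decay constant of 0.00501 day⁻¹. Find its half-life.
t½ = ln(2)/λ = 138.4 days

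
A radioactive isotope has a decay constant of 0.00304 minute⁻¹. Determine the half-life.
t½ = ln(2)/λ = 228 minutes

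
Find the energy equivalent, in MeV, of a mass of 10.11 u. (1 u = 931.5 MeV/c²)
E = mc² = 9417 MeV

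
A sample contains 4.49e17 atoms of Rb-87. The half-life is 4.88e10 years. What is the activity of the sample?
A = λN = 6.378e6 decays/year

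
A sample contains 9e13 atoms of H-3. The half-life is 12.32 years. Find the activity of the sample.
A = λN = 5.064e12 decays/year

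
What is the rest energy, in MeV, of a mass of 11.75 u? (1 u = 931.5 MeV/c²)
E = mc² = 10950 MeV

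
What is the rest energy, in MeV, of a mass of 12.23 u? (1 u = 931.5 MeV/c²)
E = mc² = 11390 MeV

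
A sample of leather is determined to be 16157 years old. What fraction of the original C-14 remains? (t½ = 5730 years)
N/N₀ = (1/2)^(t/t½) = 0.1416 = 14.2%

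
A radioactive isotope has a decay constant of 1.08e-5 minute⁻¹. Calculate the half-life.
t½ = ln(2)/λ = 64180 minutes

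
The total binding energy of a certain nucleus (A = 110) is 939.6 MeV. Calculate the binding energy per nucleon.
B.E./A = 939.6/110 = 8.542 MeV/nucleon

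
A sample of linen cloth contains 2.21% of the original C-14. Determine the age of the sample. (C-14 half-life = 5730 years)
Age = t½ × log₂(1/ratio) = 31510 years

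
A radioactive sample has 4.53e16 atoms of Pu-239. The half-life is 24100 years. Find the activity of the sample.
A = λN = 1.303e12 decays/year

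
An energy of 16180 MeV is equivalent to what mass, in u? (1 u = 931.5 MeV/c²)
m = E/c² = 17.37 u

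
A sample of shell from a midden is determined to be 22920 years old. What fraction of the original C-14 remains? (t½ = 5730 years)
N/N₀ = (1/2)^(t/t½) = 0.0625 = 6.25%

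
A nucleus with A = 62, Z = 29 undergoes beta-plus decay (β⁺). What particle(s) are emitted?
β⁺: positron (e⁺) + neutrino (νₑ)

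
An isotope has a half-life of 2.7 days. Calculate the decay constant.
λ = ln(2)/t½ = 0.2567 day⁻¹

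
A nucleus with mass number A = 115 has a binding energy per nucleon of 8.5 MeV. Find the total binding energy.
B.E. = 8.5 × 115 = 977.5 MeV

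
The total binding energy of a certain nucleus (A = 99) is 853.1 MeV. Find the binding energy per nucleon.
B.E./A = 853.1/99 = 8.617 MeV/nucleon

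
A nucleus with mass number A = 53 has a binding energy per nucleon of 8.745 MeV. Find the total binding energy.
B.E. = 8.745 × 53 = 463.5 MeV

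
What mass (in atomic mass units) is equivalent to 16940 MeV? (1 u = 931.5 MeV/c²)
m = E/c² = 18.19 u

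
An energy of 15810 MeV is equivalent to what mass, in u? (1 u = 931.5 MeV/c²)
m = E/c² = 16.97 u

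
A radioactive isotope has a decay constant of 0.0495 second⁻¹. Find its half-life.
t½ = ln(2)/λ = 14 seconds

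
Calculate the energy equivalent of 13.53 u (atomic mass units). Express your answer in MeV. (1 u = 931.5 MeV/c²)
E = mc² = 12600 MeV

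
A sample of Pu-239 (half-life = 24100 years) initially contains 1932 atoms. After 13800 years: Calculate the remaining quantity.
N = N₀(1/2)^(t/t½) = 1299 atoms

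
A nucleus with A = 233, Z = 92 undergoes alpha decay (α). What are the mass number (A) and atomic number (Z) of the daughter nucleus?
Daughter: A = 229, Z = 90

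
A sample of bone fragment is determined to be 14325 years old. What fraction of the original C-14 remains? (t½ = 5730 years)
N/N₀ = (1/2)^(t/t½) = 0.1768 = 17.7%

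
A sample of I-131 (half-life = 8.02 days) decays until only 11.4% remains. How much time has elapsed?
t = t½ × log₂(N₀/N) = 25.13 days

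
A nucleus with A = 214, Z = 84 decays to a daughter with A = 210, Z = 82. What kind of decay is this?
ΔA = -4, ΔZ = -2 ⇒ alpha decay (α)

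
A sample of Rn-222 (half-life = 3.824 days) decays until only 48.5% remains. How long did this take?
t = t½ × log₂(N₀/N) = 3.992 days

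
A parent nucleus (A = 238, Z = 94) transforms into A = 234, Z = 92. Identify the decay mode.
ΔA = -4, ΔZ = -2 ⇒ alpha decay (α)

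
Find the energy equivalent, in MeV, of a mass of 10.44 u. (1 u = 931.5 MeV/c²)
E = mc² = 9725 MeV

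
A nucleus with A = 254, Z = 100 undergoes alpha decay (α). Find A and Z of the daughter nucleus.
Daughter: A = 250, Z = 98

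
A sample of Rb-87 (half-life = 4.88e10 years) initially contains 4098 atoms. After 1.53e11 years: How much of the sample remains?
N = N₀(1/2)^(t/t½) = 466.4 atoms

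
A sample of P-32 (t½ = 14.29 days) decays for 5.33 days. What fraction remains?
N/N₀ = (1/2)^(t/t½) = 0.7722 = 77.2%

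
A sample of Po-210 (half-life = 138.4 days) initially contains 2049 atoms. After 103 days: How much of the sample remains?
N = N₀(1/2)^(t/t½) = 1223 atoms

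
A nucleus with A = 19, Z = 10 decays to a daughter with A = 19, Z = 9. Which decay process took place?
ΔA = 0, ΔZ = -1 ⇒ beta-plus decay (β⁺) or electron capture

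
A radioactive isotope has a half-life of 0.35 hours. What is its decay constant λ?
λ = ln(2)/t½ = 1.98 hour⁻¹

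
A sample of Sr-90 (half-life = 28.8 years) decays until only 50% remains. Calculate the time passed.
t = t½ × log₂(N₀/N) = 28.8 years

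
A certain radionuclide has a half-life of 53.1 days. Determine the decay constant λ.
λ = ln(2)/t½ = 0.01305 day⁻¹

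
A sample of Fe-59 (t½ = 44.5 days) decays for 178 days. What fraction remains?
N/N₀ = (1/2)^(t/t½) = 0.0625 = 6.25%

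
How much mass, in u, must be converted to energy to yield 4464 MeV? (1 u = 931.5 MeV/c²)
m = E/c² = 4.792 u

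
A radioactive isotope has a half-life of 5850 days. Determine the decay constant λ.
λ = ln(2)/t½ = 1.185e-4 day⁻¹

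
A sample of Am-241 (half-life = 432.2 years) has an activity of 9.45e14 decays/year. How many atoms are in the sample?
N = A/λ = 5.892e17 atoms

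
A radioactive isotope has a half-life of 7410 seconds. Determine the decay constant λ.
λ = ln(2)/t½ = 9.354e-5 second⁻¹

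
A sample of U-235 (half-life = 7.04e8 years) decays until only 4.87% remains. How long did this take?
t = t½ × log₂(N₀/N) = 3.069e9 years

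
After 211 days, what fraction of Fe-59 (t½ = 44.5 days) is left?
N/N₀ = (1/2)^(t/t½) = 0.03738 = 3.74%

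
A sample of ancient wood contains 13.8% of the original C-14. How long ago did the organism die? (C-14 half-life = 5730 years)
Age = t½ × log₂(1/ratio) = 16370 years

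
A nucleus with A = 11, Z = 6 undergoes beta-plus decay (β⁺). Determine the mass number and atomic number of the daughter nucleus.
Daughter: A = 11, Z = 5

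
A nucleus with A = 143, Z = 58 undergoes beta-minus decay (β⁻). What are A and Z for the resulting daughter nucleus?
Daughter: A = 143, Z = 59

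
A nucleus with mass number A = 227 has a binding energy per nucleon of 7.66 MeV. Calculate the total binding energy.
B.E. = 7.66 × 227 = 1739 MeV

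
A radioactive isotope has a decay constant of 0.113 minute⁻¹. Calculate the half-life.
t½ = ln(2)/λ = 6.134 minutes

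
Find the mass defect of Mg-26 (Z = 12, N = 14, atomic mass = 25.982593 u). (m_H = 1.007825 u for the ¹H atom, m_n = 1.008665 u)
Δm = Z·m_H + N·m_n − M = 0.2326 u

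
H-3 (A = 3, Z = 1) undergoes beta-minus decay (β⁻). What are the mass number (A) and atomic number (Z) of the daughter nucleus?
Daughter: A = 3, Z = 2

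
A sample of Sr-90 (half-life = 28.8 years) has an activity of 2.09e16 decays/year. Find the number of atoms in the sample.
N = A/λ = 8.684e17 atoms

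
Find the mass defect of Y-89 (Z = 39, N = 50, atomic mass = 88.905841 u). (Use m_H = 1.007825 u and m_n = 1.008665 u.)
Δm = Z·m_H + N·m_n − M = 0.8326 u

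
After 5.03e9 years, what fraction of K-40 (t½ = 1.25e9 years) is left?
N/N₀ = (1/2)^(t/t½) = 0.06147 = 6.15%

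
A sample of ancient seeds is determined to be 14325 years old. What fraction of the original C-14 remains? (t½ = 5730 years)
N/N₀ = (1/2)^(t/t½) = 0.1768 = 17.7%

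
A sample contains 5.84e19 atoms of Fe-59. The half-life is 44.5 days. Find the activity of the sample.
A = λN = 9.097e17 decays/day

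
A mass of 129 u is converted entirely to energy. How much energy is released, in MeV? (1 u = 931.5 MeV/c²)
E = mc² = 1.202e5 MeV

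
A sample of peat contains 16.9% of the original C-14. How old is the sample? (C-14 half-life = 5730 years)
Age = t½ × log₂(1/ratio) = 14700 years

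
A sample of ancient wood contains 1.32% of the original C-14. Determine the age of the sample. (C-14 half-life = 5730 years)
Age = t½ × log₂(1/ratio) = 35770 years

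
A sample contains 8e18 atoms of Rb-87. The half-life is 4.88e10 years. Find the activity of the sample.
A = λN = 1.136e8 decays/year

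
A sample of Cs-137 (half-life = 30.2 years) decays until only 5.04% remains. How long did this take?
t = t½ × log₂(N₀/N) = 130.2 years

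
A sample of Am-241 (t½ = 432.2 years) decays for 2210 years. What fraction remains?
N/N₀ = (1/2)^(t/t½) = 0.02889 = 2.89%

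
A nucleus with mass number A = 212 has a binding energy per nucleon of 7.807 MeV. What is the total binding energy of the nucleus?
B.E. = 7.807 × 212 = 1655 MeV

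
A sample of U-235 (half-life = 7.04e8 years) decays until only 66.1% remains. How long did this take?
t = t½ × log₂(N₀/N) = 4.205e8 years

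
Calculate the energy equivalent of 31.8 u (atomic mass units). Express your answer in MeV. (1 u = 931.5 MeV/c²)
E = mc² = 29620 MeV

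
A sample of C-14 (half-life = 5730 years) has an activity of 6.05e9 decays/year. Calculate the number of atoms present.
N = A/λ = 5.001e13 atoms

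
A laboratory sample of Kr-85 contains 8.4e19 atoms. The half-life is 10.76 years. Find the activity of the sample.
A = λN = 5.411e18 decays/year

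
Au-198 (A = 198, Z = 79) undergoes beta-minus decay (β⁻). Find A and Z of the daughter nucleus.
Daughter: A = 198, Z = 80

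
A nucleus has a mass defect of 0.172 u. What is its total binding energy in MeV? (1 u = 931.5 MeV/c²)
B.E. = Δm × 931.5 = 160.2 MeV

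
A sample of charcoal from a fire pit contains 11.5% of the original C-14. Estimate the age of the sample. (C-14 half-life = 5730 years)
Age = t½ × log₂(1/ratio) = 17880 years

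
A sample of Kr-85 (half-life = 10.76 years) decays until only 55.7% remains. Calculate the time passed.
t = t½ × log₂(N₀/N) = 9.084 years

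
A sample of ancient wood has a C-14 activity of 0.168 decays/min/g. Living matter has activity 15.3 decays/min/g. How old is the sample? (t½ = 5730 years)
Age = t½ × log₂(A₀/A) = 37300 years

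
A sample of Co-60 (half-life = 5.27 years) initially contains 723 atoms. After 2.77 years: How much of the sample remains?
N = N₀(1/2)^(t/t½) = 502.2 atoms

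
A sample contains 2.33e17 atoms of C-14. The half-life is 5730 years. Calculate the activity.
A = λN = 2.819e13 decays/year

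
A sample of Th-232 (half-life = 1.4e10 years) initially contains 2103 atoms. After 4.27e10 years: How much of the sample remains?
N = N₀(1/2)^(t/t½) = 253.9 atoms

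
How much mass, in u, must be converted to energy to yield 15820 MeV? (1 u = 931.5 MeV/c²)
m = E/c² = 16.98 u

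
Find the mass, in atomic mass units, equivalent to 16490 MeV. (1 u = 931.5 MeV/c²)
m = E/c² = 17.7 u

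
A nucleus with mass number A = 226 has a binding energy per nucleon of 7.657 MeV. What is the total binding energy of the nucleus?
B.E. = 7.657 × 226 = 1730 MeV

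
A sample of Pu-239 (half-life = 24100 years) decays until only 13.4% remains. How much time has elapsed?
t = t½ × log₂(N₀/N) = 69880 years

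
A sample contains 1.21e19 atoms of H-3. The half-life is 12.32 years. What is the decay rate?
A = λN = 6.808e17 decays/year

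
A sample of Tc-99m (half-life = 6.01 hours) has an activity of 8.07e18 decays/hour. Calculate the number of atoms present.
N = A/λ = 6.997e19 atoms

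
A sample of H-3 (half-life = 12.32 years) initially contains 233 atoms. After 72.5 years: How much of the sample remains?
N = N₀(1/2)^(t/t½) = 3.943 atoms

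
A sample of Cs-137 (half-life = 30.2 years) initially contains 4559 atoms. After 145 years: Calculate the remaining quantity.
N = N₀(1/2)^(t/t½) = 163.5 atoms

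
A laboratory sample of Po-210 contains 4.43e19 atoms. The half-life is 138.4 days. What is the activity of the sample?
A = λN = 2.219e17 decays/day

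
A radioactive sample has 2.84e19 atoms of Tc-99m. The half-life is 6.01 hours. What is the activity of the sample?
A = λN = 3.275e18 decays/hour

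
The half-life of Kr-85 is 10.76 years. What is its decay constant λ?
λ = ln(2)/t½ = 0.06442 year⁻¹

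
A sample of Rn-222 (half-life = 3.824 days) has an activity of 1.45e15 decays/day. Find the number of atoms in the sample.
N = A/λ = 7.999e15 atoms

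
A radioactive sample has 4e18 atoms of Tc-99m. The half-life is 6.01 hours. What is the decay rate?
A = λN = 4.613e17 decays/hour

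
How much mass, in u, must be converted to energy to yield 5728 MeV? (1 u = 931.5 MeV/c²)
m = E/c² = 6.149 u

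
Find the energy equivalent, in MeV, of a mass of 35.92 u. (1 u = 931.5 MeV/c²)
E = mc² = 33460 MeV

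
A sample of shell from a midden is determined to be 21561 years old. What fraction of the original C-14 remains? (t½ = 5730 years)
N/N₀ = (1/2)^(t/t½) = 0.07367 = 7.37%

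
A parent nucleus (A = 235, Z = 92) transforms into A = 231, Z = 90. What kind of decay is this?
ΔA = -4, ΔZ = -2 ⇒ alpha decay (α)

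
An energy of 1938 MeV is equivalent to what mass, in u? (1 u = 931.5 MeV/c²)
m = E/c² = 2.081 u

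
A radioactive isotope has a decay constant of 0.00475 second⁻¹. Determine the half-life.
t½ = ln(2)/λ = 145.9 seconds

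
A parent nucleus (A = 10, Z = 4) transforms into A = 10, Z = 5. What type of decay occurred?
ΔA = 0, ΔZ = +1 ⇒ beta-minus decay (β⁻)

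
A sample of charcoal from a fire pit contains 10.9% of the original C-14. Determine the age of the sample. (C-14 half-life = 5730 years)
Age = t½ × log₂(1/ratio) = 18320 years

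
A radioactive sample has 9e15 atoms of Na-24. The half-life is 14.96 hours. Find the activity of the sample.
A = λN = 4.17e14 decays/hour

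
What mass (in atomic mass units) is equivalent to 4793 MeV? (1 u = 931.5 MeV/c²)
m = E/c² = 5.145 u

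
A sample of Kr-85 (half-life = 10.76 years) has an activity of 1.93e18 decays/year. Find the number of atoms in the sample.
N = A/λ = 2.996e19 atoms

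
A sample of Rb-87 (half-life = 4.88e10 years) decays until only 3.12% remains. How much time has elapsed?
t = t½ × log₂(N₀/N) = 2.441e11 years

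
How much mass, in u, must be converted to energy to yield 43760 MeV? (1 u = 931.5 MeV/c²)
m = E/c² = 46.98 u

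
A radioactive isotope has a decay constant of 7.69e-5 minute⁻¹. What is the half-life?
t½ = ln(2)/λ = 9014 minutes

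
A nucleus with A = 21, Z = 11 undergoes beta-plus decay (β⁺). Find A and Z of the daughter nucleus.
Daughter: A = 21, Z = 10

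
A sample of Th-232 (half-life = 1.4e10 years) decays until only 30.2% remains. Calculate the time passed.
t = t½ × log₂(N₀/N) = 2.418e10 years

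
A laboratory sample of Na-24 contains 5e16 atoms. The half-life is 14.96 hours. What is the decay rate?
A = λN = 2.317e15 decays/hour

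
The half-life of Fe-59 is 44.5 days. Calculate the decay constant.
λ = ln(2)/t½ = 0.01558 day⁻¹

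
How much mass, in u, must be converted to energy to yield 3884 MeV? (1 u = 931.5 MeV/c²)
m = E/c² = 4.17 u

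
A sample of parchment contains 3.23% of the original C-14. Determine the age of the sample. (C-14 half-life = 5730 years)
Age = t½ × log₂(1/ratio) = 28380 years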